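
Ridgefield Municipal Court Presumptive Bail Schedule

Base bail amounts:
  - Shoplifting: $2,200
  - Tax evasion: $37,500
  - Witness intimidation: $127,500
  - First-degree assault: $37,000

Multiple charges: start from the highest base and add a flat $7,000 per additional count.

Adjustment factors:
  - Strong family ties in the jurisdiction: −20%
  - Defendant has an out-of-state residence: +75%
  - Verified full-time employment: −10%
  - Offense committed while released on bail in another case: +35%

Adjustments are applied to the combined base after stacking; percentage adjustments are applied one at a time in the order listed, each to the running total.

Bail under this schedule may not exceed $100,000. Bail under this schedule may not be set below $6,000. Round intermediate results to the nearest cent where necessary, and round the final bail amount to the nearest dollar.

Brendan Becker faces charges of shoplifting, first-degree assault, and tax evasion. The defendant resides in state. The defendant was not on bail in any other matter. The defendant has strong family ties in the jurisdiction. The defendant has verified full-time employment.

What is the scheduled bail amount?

Base amounts from the schedule: shoplifting $2,200; first-degree assault $37,000; tax evasion $37,500.
Stacking rule: highest base plus $7,000 per additional charge. Highest is tax evasion at $37,500; 2 additional charges → +$14,000. Combined base = $51,500.
Strong family ties in the jurisdiction (−20%): $51,500 × 0.8 = $41,200.
Verified full-time employment (−10%): $41,200 × 0.9 = $37,080.
$37,080 is within the $100,000 maximum.
$37,080 is at or above the $6,000 minimum.

$37,080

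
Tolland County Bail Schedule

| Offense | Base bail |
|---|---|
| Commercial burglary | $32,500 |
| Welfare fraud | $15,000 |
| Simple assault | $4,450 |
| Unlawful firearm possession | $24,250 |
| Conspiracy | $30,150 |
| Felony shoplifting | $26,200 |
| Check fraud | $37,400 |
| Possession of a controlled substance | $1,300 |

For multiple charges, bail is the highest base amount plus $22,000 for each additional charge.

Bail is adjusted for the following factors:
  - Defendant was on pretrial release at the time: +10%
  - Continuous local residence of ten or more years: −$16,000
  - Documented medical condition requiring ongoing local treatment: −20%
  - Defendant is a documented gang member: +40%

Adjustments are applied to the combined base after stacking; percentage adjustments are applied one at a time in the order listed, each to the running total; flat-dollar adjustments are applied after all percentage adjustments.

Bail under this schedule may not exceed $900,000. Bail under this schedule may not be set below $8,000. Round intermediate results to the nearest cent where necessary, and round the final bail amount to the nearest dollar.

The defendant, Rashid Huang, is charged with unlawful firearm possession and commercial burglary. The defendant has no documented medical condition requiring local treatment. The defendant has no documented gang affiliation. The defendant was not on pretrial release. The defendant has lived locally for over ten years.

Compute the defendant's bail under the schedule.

Base amounts from the schedule: unlawful firearm possession $24,250; commercial burglary $32,500.
Stacking rule: highest base plus $22,000 per additional charge. Highest is commercial burglary at $32,500; 1 additional charge → +$22,000. Combined base = $54,500.
Continuous local residence of ten or more years (−$16,000 flat): $54,500 − $16,000 = $38,500.
$38,500 is within the $900,000 maximum.
$38,500 is at or above the $8,000 minimum.

$38,500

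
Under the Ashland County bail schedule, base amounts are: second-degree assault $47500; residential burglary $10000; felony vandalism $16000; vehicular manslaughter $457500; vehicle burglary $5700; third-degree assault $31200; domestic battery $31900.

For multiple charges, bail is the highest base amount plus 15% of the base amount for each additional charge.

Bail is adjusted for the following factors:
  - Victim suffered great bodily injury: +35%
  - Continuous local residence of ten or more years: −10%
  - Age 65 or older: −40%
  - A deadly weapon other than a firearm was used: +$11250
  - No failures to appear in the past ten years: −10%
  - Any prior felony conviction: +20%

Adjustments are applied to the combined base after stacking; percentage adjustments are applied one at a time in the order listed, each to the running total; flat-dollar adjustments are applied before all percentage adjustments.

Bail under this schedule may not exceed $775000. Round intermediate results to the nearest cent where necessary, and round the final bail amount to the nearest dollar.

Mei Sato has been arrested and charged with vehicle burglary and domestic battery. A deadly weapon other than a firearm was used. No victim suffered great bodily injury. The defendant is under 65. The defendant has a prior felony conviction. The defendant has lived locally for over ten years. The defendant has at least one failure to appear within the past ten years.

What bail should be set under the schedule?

Base amounts from the schedule: vehicle burglary $5700; domestic battery $31900.
Stacking rule: highest base plus 15% of each additional charge. Highest is domestic battery at $31900. Additional: $5700 × 15% = $855. Combined base = $31900 + $855 = $32755.
A deadly weapon other than a firearm was used (+$11250 flat): $32755 + $11250 = $44005.
Continuous local residence of ten or more years (−10%): $44005 × 0.9 = $39604.50.
Any prior felony conviction (+20%): $39604.50 × 1.2 = $47525.40.
$47525.40 is within the $775000 maximum.
Rounded to the nearest dollar: $47525.

$47525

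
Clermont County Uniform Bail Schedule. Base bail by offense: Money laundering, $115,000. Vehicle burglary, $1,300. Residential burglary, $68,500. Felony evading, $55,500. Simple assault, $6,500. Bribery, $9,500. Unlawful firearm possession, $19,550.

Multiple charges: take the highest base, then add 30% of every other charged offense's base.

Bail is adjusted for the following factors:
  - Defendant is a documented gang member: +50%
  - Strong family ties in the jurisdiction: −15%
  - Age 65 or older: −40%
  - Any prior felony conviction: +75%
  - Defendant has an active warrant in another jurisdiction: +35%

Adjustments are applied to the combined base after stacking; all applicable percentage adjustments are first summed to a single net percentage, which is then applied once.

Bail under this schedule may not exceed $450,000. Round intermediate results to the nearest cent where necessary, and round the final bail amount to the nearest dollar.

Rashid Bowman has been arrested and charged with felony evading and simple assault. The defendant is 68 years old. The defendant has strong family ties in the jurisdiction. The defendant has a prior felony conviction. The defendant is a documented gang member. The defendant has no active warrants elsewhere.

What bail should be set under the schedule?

Base amounts from the schedule: felony evading $55,500; simple assault $6,500.
Stacking rule: highest base plus 30% of each additional charge. Highest is felony evading at $55,500. Additional: $6,500 × 30% = $1,950. Combined base = $55,500 + $1,950 = $57,450.
Net percentage adjustment: +50% −15% −40% +75% = +70%. $57,450 × 1.7 = $97,665.
$97,665 is within the $450,000 maximum.

$97,665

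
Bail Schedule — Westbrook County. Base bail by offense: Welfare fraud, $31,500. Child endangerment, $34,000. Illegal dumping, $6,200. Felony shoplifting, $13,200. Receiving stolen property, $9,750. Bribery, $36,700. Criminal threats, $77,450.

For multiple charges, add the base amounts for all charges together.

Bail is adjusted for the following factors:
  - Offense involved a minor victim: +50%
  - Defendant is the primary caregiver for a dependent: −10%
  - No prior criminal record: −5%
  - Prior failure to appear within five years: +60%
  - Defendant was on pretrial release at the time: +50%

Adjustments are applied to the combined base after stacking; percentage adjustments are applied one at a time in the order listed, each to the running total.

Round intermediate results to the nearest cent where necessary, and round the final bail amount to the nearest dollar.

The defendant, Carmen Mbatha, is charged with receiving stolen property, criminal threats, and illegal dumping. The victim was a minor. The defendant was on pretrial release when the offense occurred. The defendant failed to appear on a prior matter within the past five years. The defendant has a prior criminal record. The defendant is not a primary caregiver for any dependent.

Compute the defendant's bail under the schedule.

Base amounts from the schedule: receiving stolen property $9,750; criminal threats $77,450; illegal dumping $6,200.
Stacking rule: sum of all bases. $9,750 + $77,450 + $6,200 = $93,400.
Offense involved a minor victim (+50%): $93,400 × 1.5 = $140,100.
Prior failure to appear within five years (+60%): $140,100 × 1.6 = $224,160.
Defendant was on pretrial release at the time (+50%): $224,160 × 1.5 = $336,240.

$336,240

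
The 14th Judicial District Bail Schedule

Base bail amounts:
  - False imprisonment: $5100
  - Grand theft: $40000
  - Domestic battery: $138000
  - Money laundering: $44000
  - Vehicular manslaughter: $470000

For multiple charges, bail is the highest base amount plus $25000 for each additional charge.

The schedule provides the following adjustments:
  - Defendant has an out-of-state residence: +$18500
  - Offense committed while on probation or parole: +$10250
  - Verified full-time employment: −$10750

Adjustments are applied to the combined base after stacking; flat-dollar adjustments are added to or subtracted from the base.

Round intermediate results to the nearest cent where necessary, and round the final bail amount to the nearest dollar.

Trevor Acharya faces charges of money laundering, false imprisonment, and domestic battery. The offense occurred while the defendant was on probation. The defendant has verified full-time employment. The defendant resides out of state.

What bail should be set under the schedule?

$206000

Base amounts from the schedule: money laundering $44000; false imprisonment $5100; domestic battery $138000.
Stacking rule: highest base plus $25000 per additional charge. Highest is domestic battery at $138000; 2 additional charges → +$50000. Combined base = $188000.
Defendant has an out-of-state residence (+$18500 flat): $188000 + $18500 = $206500.
Offense committed while on probation or parole (+$10250 flat): $206500 + $10250 = $216750.
Verified full-time employment (−$10750 flat): $216750 − $10750 = $206000.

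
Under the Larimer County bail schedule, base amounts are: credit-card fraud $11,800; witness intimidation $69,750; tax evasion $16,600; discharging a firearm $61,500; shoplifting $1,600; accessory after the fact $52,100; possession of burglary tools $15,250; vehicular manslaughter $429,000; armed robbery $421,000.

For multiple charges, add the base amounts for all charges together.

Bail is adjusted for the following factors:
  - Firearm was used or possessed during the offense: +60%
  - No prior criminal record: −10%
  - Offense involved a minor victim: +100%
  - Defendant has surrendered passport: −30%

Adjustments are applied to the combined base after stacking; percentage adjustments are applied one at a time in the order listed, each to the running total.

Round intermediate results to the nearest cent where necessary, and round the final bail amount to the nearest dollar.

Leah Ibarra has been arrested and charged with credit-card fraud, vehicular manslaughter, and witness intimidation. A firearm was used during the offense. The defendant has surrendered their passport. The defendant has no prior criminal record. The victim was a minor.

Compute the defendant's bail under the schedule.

$1,029,269

Base amounts from the schedule: credit-card fraud $11,800; vehicular manslaughter $429,000; witness intimidation $69,750.
Stacking rule: sum of all bases. $11,800 + $429,000 + $69,750 = $510,550.
Firearm was used or possessed during the offense (+60%): $510,550 × 1.6 = $816,880.
No prior criminal record (−10%): $816,880 × 0.9 = $735,192.
Offense involved a minor victim (+100%): $735,192 × 2 = $1,470,384.
Defendant has surrendered passport (−30%): $1,470,384 × 0.7 = $1,029,268.80.
Rounded to the nearest dollar: $1,029,269.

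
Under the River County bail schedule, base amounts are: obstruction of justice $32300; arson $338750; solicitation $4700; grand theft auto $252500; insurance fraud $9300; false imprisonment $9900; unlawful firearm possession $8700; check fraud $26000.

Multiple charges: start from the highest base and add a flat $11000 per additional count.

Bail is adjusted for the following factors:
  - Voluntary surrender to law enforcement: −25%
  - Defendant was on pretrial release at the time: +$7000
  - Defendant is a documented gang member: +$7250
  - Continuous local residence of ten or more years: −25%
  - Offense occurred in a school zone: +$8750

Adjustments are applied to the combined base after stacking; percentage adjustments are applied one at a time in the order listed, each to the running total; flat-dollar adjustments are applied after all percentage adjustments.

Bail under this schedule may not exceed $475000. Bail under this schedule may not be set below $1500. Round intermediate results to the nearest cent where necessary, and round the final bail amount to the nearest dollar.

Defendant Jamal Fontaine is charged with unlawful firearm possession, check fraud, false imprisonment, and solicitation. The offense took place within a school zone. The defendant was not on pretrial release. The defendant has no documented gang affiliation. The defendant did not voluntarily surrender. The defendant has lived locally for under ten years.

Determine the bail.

Base amounts from the schedule: unlawful firearm possession $8700; check fraud $26000; false imprisonment $9900; solicitation $4700.
Stacking rule: highest base plus $11000 per additional charge. Highest is check fraud at $26000; 3 additional charges → +$33000. Combined base = $59000.
Offense occurred in a school zone (+$8750 flat): $59000 + $8750 = $67750.
$67750 is within the $475000 maximum.
$67750 is at or above the $1500 minimum.

$67750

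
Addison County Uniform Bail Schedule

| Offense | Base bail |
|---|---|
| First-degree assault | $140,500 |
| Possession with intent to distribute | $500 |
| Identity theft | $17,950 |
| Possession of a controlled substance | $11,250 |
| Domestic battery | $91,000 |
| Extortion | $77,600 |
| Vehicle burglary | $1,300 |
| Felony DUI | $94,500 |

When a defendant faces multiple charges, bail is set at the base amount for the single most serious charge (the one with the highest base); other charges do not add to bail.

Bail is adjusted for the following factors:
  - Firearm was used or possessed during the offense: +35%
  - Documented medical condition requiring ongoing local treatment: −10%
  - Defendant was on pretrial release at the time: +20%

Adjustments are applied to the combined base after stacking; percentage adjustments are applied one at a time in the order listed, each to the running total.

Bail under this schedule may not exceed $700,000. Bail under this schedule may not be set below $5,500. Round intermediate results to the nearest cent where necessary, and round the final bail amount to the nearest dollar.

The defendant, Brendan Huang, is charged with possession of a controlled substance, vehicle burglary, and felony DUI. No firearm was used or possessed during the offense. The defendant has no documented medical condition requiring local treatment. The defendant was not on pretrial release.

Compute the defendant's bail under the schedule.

$94,500

Base amounts from the schedule: possession of a controlled substance $11,250; vehicle burglary $1,300; felony DUI $94,500.
Stacking rule: use the highest base only. Highest is felony DUI at $94,500. Combined base = $94,500.
No adjustment factors apply to this defendant.
$94,500 is within the $700,000 maximum.
$94,500 is at or above the $5,500 minimum.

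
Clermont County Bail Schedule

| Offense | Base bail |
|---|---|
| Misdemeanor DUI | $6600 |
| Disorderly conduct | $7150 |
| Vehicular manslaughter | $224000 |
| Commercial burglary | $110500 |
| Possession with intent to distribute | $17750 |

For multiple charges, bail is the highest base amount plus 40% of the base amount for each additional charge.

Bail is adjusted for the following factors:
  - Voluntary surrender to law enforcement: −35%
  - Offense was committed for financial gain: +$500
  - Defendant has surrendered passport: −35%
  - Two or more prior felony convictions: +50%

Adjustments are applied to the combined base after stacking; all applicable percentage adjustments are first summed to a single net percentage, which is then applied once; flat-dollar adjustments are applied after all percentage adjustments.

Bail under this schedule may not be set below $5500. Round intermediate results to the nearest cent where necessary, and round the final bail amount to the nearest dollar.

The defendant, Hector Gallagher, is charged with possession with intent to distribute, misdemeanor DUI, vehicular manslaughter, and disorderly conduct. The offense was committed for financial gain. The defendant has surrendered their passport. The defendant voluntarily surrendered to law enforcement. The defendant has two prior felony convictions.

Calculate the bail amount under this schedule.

Base amounts from the schedule: possession with intent to distribute $17750; misdemeanor DUI $6600; vehicular manslaughter $224000; disorderly conduct $7150.
Stacking rule: highest base plus 40% of each additional charge. Highest is vehicular manslaughter at $224000. Additional: $17750 × 40% = $7100; $6600 × 40% = $2640; $7150 × 40% = $2860. Combined base = $224000 + $12600 = $236600.
Net percentage adjustment: −35% −35% +50% = −20%. $236600 × 0.8 = $189280.
Offense was committed for financial gain (+$500 flat): $189280 + $500 = $189780.
$189780 is at or above the $5500 minimum.

$189780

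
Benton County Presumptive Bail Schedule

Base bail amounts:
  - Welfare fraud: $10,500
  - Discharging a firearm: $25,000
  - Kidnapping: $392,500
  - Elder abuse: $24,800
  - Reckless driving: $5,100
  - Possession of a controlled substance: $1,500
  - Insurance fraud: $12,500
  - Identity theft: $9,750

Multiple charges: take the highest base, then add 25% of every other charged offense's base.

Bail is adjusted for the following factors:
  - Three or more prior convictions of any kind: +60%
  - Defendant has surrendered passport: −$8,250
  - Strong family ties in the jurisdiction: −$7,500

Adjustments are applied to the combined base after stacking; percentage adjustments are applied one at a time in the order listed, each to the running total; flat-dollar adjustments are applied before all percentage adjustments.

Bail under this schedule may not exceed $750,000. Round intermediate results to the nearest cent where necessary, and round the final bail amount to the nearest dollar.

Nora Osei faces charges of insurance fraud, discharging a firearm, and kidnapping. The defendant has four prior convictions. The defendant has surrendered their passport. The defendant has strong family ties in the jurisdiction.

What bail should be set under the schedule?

Base amounts from the schedule: insurance fraud $12,500; discharging a firearm $25,000; kidnapping $392,500.
Stacking rule: highest base plus 25% of each additional charge. Highest is kidnapping at $392,500. Additional: $12,500 × 25% = $3,125; $25,000 × 25% = $6,250. Combined base = $392,500 + $9,375 = $401,875.
Defendant has surrendered passport (−$8,250 flat): $401,875 − $8,250 = $393,625.
Strong family ties in the jurisdiction (−$7,500 flat): $393,625 − $7,500 = $386,125.
Three or more prior convictions of any kind (+60%): $386,125 × 1.6 = $617,800.
$617,800 is within the $750,000 maximum.

$617,800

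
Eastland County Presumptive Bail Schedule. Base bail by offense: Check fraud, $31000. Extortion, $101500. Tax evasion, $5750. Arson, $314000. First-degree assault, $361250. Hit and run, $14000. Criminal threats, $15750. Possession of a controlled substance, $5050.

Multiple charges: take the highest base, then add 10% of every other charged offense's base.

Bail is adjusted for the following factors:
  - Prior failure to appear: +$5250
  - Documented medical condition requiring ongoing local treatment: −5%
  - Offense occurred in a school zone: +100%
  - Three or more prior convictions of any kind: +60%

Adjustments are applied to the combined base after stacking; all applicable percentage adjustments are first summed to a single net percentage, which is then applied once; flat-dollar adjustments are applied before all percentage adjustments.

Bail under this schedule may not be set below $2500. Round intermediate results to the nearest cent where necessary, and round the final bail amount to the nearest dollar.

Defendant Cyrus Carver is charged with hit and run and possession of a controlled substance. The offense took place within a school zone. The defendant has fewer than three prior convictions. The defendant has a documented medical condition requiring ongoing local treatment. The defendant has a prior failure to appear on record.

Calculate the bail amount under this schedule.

Base amounts from the schedule: hit and run $14000; possession of a controlled substance $5050.
Stacking rule: highest base plus 10% of each additional charge. Highest is hit and run at $14000. Additional: $5050 × 10% = $505. Combined base = $14000 + $505 = $14505.
Prior failure to appear (+$5250 flat): $14505 + $5250 = $19755.
Net percentage adjustment: −5% +100% = +95%. $19755 × 1.95 = $38522.25.
$38522.25 is at or above the $2500 minimum.
Rounded to the nearest dollar: $38522.

$38522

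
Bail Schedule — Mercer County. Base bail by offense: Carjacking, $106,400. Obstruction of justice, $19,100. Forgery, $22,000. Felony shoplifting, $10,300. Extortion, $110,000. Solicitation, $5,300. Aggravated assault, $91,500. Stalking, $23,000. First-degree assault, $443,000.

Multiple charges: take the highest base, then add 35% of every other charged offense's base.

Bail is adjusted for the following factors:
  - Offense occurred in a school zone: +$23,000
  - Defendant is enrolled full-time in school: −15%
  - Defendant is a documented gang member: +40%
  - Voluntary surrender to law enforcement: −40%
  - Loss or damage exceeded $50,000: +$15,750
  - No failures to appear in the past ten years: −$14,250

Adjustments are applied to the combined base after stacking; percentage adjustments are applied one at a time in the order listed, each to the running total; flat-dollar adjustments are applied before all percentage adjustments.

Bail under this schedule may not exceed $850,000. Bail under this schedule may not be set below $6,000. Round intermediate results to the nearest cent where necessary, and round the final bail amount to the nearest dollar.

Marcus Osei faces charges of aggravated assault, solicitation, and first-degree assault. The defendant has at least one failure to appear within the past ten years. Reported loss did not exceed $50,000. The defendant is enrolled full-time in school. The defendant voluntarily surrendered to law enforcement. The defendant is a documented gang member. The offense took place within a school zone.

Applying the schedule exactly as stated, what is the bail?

$356,914

Base amounts from the schedule: aggravated assault $91,500; solicitation $5,300; first-degree assault $443,000.
Stacking rule: highest base plus 35% of each additional charge. Highest is first-degree assault at $443,000. Additional: $91,500 × 35% = $32,025; $5,300 × 35% = $1,855. Combined base = $443,000 + $33,880 = $476,880.
Offense occurred in a school zone (+$23,000 flat): $476,880 + $23,000 = $499,880.
Defendant is enrolled full-time in school (−15%): $499,880 × 0.85 = $424,898.
Defendant is a documented gang member (+40%): $424,898 × 1.4 = $594,857.20.
Voluntary surrender to law enforcement (−40%): $594,857.20 × 0.6 = $356,914.32.
$356,914.32 is within the $850,000 maximum.
$356,914.32 is at or above the $6,000 minimum.
Rounded to the nearest dollar: $356,914.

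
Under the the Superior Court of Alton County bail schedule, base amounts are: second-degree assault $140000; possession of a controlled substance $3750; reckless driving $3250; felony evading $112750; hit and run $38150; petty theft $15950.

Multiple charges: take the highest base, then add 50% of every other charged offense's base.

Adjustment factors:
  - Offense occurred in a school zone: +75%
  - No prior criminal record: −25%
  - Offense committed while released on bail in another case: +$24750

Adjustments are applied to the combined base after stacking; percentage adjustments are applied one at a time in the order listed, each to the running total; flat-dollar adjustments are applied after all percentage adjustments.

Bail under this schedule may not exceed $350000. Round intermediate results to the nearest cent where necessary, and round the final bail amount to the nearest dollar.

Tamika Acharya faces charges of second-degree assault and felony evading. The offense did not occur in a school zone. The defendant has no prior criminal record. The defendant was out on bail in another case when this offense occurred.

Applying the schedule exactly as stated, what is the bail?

Base amounts from the schedule: second-degree assault $140000; felony evading $112750.
Stacking rule: highest base plus 50% of each additional charge. Highest is second-degree assault at $140000. Additional: $112750 × 50% = $56375. Combined base = $140000 + $56375 = $196375.
No prior criminal record (−25%): $196375 × 0.75 = $147281.25.
Offense committed while released on bail in another case (+$24750 flat): $147281.25 + $24750 = $172031.25.
$172031.25 is within the $350000 maximum.
Rounded to the nearest dollar: $172031.

$172031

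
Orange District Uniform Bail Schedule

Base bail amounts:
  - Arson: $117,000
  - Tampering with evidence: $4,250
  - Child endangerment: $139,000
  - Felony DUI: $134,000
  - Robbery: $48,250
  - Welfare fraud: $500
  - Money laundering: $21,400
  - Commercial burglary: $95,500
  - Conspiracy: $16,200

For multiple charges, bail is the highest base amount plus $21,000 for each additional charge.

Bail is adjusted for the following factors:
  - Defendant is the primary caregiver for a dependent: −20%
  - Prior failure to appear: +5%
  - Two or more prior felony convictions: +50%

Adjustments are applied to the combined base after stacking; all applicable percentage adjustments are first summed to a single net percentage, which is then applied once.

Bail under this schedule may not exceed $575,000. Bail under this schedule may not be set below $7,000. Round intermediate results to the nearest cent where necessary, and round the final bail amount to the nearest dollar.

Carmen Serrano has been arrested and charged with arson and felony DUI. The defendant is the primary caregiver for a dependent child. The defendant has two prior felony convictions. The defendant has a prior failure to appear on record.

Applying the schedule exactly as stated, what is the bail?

Base amounts from the schedule: arson $117,000; felony DUI $134,000.
Stacking rule: highest base plus $21,000 per additional charge. Highest is felony DUI at $134,000; 1 additional charge → +$21,000. Combined base = $155,000.
Net percentage adjustment: −20% +5% +50% = +35%. $155,000 × 1.35 = $209,250.
$209,250 is within the $575,000 maximum.
$209,250 is at or above the $7,000 minimum.

$209,250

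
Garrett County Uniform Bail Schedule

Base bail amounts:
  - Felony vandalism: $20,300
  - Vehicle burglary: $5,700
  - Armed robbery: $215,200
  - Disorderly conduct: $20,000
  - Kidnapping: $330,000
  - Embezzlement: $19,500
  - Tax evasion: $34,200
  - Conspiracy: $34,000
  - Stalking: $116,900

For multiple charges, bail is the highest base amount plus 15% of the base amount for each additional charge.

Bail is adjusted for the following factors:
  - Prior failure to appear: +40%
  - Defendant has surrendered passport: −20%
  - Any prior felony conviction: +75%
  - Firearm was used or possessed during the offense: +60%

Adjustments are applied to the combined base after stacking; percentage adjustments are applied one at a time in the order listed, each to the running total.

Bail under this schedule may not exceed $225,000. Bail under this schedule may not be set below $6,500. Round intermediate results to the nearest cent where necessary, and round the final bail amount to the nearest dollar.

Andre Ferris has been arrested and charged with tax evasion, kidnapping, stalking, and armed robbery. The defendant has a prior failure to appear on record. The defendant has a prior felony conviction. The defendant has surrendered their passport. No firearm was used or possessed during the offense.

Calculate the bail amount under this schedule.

$225,000

Base amounts from the schedule: tax evasion $34,200; kidnapping $330,000; stalking $116,900; armed robbery $215,200.
Stacking rule: highest base plus 15% of each additional charge. Highest is kidnapping at $330,000. Additional: $34,200 × 15% = $5,130; $116,900 × 15% = $17,535; $215,200 × 15% = $32,280. Combined base = $330,000 + $54,945 = $384,945.
Prior failure to appear (+40%): $384,945 × 1.4 = $538,923.
Defendant has surrendered passport (−20%): $538,923 × 0.8 = $431,138.40.
Any prior felony conviction (+75%): $431,138.40 × 1.75 = $754,492.20.
Result $754,492.20 exceeds the maximum of $225,000; bail is capped at $225,000.
$225,000 is at or above the $6,500 minimum.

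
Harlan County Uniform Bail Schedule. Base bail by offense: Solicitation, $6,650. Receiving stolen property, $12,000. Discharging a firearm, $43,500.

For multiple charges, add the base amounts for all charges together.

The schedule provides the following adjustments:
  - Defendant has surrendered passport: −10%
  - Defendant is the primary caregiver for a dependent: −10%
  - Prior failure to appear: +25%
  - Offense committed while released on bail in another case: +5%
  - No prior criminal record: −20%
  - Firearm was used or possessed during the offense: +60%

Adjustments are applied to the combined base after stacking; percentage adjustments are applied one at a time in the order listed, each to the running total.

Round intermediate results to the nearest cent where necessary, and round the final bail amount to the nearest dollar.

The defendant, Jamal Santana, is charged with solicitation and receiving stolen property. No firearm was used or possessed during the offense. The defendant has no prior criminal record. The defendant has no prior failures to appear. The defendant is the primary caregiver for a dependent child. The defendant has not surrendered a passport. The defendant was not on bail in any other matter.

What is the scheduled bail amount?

Base amounts from the schedule: solicitation $6,650; receiving stolen property $12,000.
Stacking rule: sum of all bases. $6,650 + $12,000 = $18,650.
Defendant is the primary caregiver for a dependent (−10%): $18,650 × 0.9 = $16,785.
No prior criminal record (−20%): $16,785 × 0.8 = $13,428.

$13,428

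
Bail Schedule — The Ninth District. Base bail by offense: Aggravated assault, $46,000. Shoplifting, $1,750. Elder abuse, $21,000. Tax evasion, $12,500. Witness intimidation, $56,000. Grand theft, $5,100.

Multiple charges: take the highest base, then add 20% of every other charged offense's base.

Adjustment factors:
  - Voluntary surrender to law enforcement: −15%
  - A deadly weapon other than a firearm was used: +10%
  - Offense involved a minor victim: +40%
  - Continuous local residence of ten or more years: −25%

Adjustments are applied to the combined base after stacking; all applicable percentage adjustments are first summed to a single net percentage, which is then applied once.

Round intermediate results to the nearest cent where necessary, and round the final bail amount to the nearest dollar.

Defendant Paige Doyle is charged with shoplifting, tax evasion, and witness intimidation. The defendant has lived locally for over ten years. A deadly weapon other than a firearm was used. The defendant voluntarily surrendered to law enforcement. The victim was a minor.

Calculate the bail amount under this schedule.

Base amounts from the schedule: shoplifting $1,750; tax evasion $12,500; witness intimidation $56,000.
Stacking rule: highest base plus 20% of each additional charge. Highest is witness intimidation at $56,000. Additional: $1,750 × 20% = $350; $12,500 × 20% = $2,500. Combined base = $56,000 + $2,850 = $58,850.
Net percentage adjustment: −15% +10% +40% −25% = +10%. $58,850 × 1.1 = $64,735.

$64,735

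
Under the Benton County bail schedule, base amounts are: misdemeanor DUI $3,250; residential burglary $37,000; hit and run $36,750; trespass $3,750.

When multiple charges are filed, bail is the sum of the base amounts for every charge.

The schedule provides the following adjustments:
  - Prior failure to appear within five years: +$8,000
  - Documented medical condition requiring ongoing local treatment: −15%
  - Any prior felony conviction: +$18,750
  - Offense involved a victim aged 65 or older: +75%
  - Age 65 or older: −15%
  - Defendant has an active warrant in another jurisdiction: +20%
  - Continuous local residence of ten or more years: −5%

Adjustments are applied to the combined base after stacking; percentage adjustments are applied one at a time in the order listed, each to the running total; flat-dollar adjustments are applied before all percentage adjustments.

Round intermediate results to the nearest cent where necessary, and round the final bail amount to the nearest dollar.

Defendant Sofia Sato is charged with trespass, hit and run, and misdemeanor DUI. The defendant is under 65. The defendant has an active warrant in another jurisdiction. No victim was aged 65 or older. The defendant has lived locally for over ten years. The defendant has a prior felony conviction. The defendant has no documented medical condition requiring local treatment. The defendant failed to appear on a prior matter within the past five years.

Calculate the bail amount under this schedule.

$80,370

Base amounts from the schedule: trespass $3,750; hit and run $36,750; misdemeanor DUI $3,250.
Stacking rule: sum of all bases. $3,750 + $36,750 + $3,250 = $43,750.
Prior failure to appear within five years (+$8,000 flat): $43,750 + $8,000 = $51,750.
Any prior felony conviction (+$18,750 flat): $51,750 + $18,750 = $70,500.
Defendant has an active warrant in another jurisdiction (+20%): $70,500 × 1.2 = $84,600.
Continuous local residence of ten or more years (−5%): $84,600 × 0.95 = $80,370.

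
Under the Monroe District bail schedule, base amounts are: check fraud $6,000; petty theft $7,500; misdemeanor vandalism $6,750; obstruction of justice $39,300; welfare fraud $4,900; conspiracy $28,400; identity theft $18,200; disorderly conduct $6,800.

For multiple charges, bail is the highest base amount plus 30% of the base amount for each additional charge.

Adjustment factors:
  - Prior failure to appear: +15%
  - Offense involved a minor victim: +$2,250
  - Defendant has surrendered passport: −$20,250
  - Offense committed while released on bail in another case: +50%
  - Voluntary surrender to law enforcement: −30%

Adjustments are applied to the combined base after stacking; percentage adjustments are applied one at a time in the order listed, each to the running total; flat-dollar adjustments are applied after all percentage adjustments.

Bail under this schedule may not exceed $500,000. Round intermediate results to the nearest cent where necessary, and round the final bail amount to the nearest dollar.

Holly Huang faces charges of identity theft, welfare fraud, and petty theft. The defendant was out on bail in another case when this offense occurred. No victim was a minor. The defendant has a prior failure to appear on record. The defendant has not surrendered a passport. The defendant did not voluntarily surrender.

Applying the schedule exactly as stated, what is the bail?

Base amounts from the schedule: identity theft $18,200; welfare fraud $4,900; petty theft $7,500.
Stacking rule: highest base plus 30% of each additional charge. Highest is identity theft at $18,200. Additional: $4,900 × 30% = $1,470; $7,500 × 30% = $2,250. Combined base = $18,200 + $3,720 = $21,920.
Prior failure to appear (+15%): $21,920 × 1.15 = $25,208.
Offense committed while released on bail in another case (+50%): $25,208 × 1.5 = $37,812.
$37,812 is within the $500,000 maximum.

$37,812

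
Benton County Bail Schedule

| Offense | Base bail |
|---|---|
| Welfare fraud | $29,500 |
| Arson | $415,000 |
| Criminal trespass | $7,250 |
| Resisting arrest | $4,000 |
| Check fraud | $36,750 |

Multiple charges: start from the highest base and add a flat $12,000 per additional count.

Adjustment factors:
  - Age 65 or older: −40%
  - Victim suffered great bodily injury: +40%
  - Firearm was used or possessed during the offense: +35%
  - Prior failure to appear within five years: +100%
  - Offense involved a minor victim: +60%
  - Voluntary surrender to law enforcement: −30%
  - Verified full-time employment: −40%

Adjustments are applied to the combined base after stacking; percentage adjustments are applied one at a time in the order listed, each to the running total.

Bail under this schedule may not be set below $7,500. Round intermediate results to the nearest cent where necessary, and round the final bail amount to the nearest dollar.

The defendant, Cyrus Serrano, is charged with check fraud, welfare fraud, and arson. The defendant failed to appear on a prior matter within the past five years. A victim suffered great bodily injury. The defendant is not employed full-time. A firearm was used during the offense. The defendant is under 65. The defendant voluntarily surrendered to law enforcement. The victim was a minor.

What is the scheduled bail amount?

Base amounts from the schedule: check fraud $36,750; welfare fraud $29,500; arson $415,000.
Stacking rule: highest base plus $12,000 per additional charge. Highest is arson at $415,000; 2 additional charges → +$24,000. Combined base = $439,000.
Victim suffered great bodily injury (+40%): $439,000 × 1.4 = $614,600.
Firearm was used or possessed during the offense (+35%): $614,600 × 1.35 = $829,710.
Prior failure to appear within five years (+100%): $829,710 × 2 = $1,659,420.
Offense involved a minor victim (+60%): $1,659,420 × 1.6 = $2,655,072.
Voluntary surrender to law enforcement (−30%): $2,655,072 × 0.7 = $1,858,550.40.
$1,858,550.40 is at or above the $7,500 minimum.
Rounded to the nearest dollar: $1,858,550.

$1,858,550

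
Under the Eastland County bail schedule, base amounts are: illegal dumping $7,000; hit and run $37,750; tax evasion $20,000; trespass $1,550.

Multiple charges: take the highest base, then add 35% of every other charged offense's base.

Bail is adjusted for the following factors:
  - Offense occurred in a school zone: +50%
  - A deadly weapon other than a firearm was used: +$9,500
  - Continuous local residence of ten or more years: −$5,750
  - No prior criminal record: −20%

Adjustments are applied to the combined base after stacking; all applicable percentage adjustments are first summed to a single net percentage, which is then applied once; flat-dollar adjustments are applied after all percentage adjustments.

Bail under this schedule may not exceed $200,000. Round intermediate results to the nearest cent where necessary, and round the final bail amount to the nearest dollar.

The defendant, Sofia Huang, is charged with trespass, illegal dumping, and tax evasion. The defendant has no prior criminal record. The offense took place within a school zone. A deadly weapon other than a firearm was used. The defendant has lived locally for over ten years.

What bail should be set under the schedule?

Base amounts from the schedule: trespass $1,550; illegal dumping $7,000; tax evasion $20,000.
Stacking rule: highest base plus 35% of each additional charge. Highest is tax evasion at $20,000. Additional: $1,550 × 35% = $542.50; $7,000 × 35% = $2,450. Combined base = $20,000 + $2,992.50 = $22,992.50.
Net percentage adjustment: +50% −20% = +30%. $22,992.50 × 1.3 = $29,890.25.
A deadly weapon other than a firearm was used (+$9,500 flat): $29,890.25 + $9,500 = $39,390.25.
Continuous local residence of ten or more years (−$5,750 flat): $39,390.25 − $5,750 = $33,640.25.
$33,640.25 is within the $200,000 maximum.
Rounded to the nearest dollar: $33,640.

$33,640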